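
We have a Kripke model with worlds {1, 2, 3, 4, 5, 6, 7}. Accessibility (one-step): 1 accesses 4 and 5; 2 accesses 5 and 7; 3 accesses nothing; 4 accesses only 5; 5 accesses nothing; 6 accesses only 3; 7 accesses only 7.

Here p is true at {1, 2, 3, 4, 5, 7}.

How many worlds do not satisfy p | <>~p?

1: p is T, <>~p is F. ✓
2: p is T, <>~p is F. ✓
3: p is T, <>~p is F. ✓
4: p is T, <>~p is F. ✓
5: p is T, <>~p is F. ✓
6: p is F, <>~p is F. ✗
7: p is T, <>~p is F. ✓
Satisfying worlds: {1, 2, 3, 4, 5, 7}.
So p | <>~p fails at the other 1 world.

1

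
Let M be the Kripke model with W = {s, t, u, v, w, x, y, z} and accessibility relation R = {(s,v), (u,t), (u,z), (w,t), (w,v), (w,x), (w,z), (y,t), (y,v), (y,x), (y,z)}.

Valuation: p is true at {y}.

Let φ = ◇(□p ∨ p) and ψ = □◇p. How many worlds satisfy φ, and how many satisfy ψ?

For ◇(□p ∨ p):
s: successors {v}; □p ∨ p there: v:T. ✓
t: no successors, so ◇(□p ∨ p) fails. ✗
u: successors {t, z}; □p ∨ p there: t:T, z:T. ✓
v: no successors, so ◇(□p ∨ p) fails. ✗
w: successors {t, v, x, z}; □p ∨ p there: t:T, v:T, x:T, z:T. ✓
x: no successors, so ◇(□p ∨ p) fails. ✗
y: successors {t, v, x, z}; □p ∨ p there: t:T, v:T, x:T, z:T. ✓
z: no successors, so ◇(□p ∨ p) fails. ✗
— 4 worlds.
For □◇p:
s: successors {v}; ◇p there: v:F. ✗
t: no successors, so □◇p holds vacuously. ✓
u: successors {t, z}; ◇p there: t:F, z:F. ✗
v: no successors, so □◇p holds vacuously. ✓
w: successors {t, v, x, z}; ◇p there: t:F, v:F, x:F, z:F. ✗
x: no successors, so □◇p holds vacuously. ✓
y: successors {t, v, x, z}; ◇p there: t:F, v:F, x:F, z:F. ✗
z: no successors, so □◇p holds vacuously. ✓
— 4 worlds.

4 and 4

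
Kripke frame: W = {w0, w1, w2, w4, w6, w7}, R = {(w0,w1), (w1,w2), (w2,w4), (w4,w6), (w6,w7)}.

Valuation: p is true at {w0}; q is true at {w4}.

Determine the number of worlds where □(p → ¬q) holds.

w0: successors {w1}; p → ¬q there: w1:T. ✓
w1: successors {w2}; p → ¬q there: w2:T. ✓
w2: successors {w4}; p → ¬q there: w4:T. ✓
w4: successors {w6}; p → ¬q there: w6:T. ✓
w6: successors {w7}; p → ¬q there: w7:T. ✓
w7: no successors, so □(p → ¬q) holds vacuously. ✓
Satisfying worlds: {w0, w1, w2, w4, w6, w7}.

6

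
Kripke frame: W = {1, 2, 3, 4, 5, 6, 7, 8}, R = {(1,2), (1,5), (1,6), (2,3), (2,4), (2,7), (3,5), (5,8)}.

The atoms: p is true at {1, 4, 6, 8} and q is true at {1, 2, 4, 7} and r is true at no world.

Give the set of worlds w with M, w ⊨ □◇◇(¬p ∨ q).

1: successors {2, 5, 6}; ◇◇(¬p ∨ q) there: 2:T, 5:F, 6:F. ✗
2: successors {3, 4, 7}; ◇◇(¬p ∨ q) there: 3:F, 4:F, 7:F. ✗
3: successors {5}; ◇◇(¬p ∨ q) there: 5:F. ✗
4: no successors, so □◇◇(¬p ∨ q) holds vacuously. ✓
5: successors {8}; ◇◇(¬p ∨ q) there: 8:F. ✗
6: no successors, so □◇◇(¬p ∨ q) holds vacuously. ✓
7: no successors, so □◇◇(¬p ∨ q) holds vacuously. ✓
8: no successors, so □◇◇(¬p ∨ q) holds vacuously. ✓

{4, 6, 7, 8}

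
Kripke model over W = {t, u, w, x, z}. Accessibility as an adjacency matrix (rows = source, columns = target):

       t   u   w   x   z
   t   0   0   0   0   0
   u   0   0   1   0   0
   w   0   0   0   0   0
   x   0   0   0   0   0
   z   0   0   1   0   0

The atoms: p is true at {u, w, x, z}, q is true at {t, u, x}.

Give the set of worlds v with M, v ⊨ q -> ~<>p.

{t, w, x, z}

t: q is T, ~<>p is T. ✓
u: q is T, ~<>p is F. ✗
w: q is F, ~<>p is T. ✓
x: q is T, ~<>p is T. ✓
z: q is F, ~<>p is F. ✓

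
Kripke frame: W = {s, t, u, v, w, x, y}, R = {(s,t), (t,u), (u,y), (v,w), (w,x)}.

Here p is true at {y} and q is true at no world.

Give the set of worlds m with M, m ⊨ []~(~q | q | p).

{x, y}

s: successors {t}; ~(~q | q | p) there: t:F. ✗
t: successors {u}; ~(~q | q | p) there: u:F. ✗
u: successors {y}; ~(~q | q | p) there: y:F. ✗
v: successors {w}; ~(~q | q | p) there: w:F. ✗
w: successors {x}; ~(~q | q | p) there: x:F. ✗
x: no successors, so []~(~q | q | p) holds vacuously. ✓
y: no successors, so []~(~q | q | p) holds vacuously. ✓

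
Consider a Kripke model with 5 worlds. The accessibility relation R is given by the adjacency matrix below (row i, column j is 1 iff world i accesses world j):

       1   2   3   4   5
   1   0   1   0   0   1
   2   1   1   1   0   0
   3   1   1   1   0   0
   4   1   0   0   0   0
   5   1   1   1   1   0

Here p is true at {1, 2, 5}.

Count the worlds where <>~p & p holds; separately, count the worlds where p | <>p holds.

For <>~p & p:
1: <>~p is F, p is T. ✗
2: <>~p is T, p is T. ✓
3: <>~p is T, p is F. ✗
4: <>~p is F, p is F. ✗
5: <>~p is T, p is T. ✓
— 2 worlds.
For p | <>p:
1: p is T, <>p is T. ✓
2: p is T, <>p is T. ✓
3: p is F, <>p is T. ✓
4: p is F, <>p is T. ✓
5: p is T, <>p is T. ✓
— 5 worlds.

2 and 5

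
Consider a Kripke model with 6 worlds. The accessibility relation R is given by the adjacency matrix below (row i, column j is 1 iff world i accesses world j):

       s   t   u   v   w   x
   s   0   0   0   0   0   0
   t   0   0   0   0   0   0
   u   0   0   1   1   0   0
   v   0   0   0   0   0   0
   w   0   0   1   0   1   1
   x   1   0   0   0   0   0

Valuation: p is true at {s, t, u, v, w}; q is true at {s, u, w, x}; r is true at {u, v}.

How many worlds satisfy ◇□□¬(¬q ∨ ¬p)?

3

s: no successors, so ◇□□¬(¬q ∨ ¬p) fails. ✗
t: no successors, so ◇□□¬(¬q ∨ ¬p) fails. ✗
u: successors {u, v}; □□¬(¬q ∨ ¬p) there: u:F, v:T. ✓
v: no successors, so ◇□□¬(¬q ∨ ¬p) fails. ✗
w: successors {u, w, x}; □□¬(¬q ∨ ¬p) there: u:F, w:F, x:T. ✓
x: successors {s}; □□¬(¬q ∨ ¬p) there: s:T. ✓
Satisfying worlds: {u, w, x}.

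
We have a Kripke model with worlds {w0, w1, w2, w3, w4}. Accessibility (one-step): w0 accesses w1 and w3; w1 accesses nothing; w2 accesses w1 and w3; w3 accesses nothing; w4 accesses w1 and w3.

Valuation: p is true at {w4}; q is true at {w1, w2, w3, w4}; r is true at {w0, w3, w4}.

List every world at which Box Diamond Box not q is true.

{w1, w3}

w0: successors {w1, w3}; Diamond Box not q there: w1:F, w3:F. ✗
w1: no successors, so Box Diamond Box not q holds vacuously. ✓
w2: successors {w1, w3}; Diamond Box not q there: w1:F, w3:F. ✗
w3: no successors, so Box Diamond Box not q holds vacuously. ✓
w4: successors {w1, w3}; Diamond Box not q there: w1:F, w3:F. ✗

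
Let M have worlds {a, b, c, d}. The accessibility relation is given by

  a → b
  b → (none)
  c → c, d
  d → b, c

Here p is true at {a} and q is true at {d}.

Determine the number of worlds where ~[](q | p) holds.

3

a: [](q | p) is F. ✓
b: [](q | p) is T. ✗
c: [](q | p) is F. ✓
d: [](q | p) is F. ✓
Satisfying worlds: {a, c, d}.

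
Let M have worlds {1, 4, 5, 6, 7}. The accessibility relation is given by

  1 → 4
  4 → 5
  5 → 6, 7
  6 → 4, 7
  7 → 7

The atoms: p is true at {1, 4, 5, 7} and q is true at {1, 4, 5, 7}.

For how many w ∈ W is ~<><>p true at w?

1: <><>p is T. ✗
4: <><>p is T. ✗
5: <><>p is T. ✗
6: <><>p is T. ✗
7: <><>p is T. ✗
Satisfying worlds: ∅.

0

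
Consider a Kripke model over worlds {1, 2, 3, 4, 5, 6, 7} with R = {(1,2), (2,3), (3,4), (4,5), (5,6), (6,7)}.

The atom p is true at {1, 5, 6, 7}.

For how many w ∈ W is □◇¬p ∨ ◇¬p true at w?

1: □◇¬p is T, ◇¬p is T. ✓
2: □◇¬p is T, ◇¬p is T. ✓
3: □◇¬p is F, ◇¬p is T. ✓
4: □◇¬p is F, ◇¬p is F. ✗
5: □◇¬p is F, ◇¬p is F. ✗
6: □◇¬p is F, ◇¬p is F. ✗
7: □◇¬p is T, ◇¬p is F. ✓
Satisfying worlds: {1, 2, 3, 7}.

4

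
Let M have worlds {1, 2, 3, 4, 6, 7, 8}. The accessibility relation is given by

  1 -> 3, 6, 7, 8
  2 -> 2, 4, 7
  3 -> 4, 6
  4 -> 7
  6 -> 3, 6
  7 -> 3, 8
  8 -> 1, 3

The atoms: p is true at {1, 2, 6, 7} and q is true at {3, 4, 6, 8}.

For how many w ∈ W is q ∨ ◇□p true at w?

1: q is F, ◇□p is F. ✗
2: q is F, ◇□p is T. ✓
3: q is T, ◇□p is T. ✓
4: q is T, ◇□p is F. ✓
6: q is T, ◇□p is F. ✓
7: q is F, ◇□p is F. ✗
8: q is T, ◇□p is F. ✓
Satisfying worlds: {2, 3, 4, 6, 8}.

5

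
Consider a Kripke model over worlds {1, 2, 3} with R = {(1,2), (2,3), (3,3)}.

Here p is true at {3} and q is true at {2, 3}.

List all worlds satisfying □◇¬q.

1: successors {2}; ◇¬q there: 2:F. ✗
2: successors {3}; ◇¬q there: 3:F. ✗
3: successors {3}; ◇¬q there: 3:F. ✗

∅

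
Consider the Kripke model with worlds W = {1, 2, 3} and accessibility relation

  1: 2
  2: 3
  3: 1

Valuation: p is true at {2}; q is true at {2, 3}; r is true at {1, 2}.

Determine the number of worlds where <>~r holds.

1

1: successors {2}; ~r there: 2:F. ✗
2: successors {3}; ~r there: 3:T. ✓
3: successors {1}; ~r there: 1:F. ✗
Satisfying worlds: {2}.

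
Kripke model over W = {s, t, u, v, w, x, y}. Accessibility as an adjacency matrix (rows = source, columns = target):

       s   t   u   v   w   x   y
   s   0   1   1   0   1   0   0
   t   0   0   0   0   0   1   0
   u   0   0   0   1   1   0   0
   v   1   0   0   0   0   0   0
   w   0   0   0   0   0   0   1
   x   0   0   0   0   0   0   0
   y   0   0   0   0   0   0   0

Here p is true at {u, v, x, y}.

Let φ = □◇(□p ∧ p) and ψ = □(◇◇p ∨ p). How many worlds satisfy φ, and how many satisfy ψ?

For □◇(□p ∧ p):
s: successors {t, u, w}; ◇(□p ∧ p) there: t:T, u:F, w:T. ✗
t: successors {x}; ◇(□p ∧ p) there: x:F. ✗
u: successors {v, w}; ◇(□p ∧ p) there: v:F, w:T. ✗
v: successors {s}; ◇(□p ∧ p) there: s:F. ✗
w: successors {y}; ◇(□p ∧ p) there: y:F. ✗
x: no successors, so □◇(□p ∧ p) holds vacuously. ✓
y: no successors, so □◇(□p ∧ p) holds vacuously. ✓
— 2 worlds.
For □(◇◇p ∨ p):
s: successors {t, u, w}; ◇◇p ∨ p there: t:F, u:T, w:F. ✗
t: successors {x}; ◇◇p ∨ p there: x:T. ✓
u: successors {v, w}; ◇◇p ∨ p there: v:T, w:F. ✗
v: successors {s}; ◇◇p ∨ p there: s:T. ✓
w: successors {y}; ◇◇p ∨ p there: y:T. ✓
x: no successors, so □(◇◇p ∨ p) holds vacuously. ✓
y: no successors, so □(◇◇p ∨ p) holds vacuously. ✓
— 5 worlds.

2 and 5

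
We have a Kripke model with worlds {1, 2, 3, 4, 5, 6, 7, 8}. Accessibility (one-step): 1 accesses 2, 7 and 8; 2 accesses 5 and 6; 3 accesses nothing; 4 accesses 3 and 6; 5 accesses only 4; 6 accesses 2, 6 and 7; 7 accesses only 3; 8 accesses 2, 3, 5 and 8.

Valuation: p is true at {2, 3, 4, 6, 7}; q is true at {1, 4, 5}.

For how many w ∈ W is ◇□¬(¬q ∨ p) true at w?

3

1: successors {2, 7, 8}; □¬(¬q ∨ p) there: 2:F, 7:F, 8:F. ✗
2: successors {5, 6}; □¬(¬q ∨ p) there: 5:F, 6:F. ✗
3: no successors, so ◇□¬(¬q ∨ p) fails. ✗
4: successors {3, 6}; □¬(¬q ∨ p) there: 3:T, 6:F. ✓
5: successors {4}; □¬(¬q ∨ p) there: 4:F. ✗
6: successors {2, 6, 7}; □¬(¬q ∨ p) there: 2:F, 6:F, 7:F. ✗
7: successors {3}; □¬(¬q ∨ p) there: 3:T. ✓
8: successors {2, 3, 5, 8}; □¬(¬q ∨ p) there: 2:F, 3:T, 5:F, 8:F. ✓
Satisfying worlds: {4, 7, 8}.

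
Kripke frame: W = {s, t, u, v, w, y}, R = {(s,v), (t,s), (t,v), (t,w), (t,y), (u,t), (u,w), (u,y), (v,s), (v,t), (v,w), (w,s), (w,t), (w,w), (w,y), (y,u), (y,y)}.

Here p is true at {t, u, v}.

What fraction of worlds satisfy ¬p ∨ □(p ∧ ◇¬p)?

s: ¬p is T, □(p ∧ ◇¬p) is T. ✓
t: ¬p is F, □(p ∧ ◇¬p) is F. ✗
u: ¬p is F, □(p ∧ ◇¬p) is F. ✗
v: ¬p is F, □(p ∧ ◇¬p) is F. ✗
w: ¬p is T, □(p ∧ ◇¬p) is F. ✓
y: ¬p is T, □(p ∧ ◇¬p) is F. ✓
That's 3 of 6 worlds, so 3/6 = 1/2.

1/2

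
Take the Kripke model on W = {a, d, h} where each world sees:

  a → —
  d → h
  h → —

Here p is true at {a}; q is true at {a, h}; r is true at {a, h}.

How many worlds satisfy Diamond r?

1

a: no successors, so Diamond r fails. ✗
d: successors {h}; r there: h:T. ✓
h: no successors, so Diamond r fails. ✗
Satisfying worlds: {d}.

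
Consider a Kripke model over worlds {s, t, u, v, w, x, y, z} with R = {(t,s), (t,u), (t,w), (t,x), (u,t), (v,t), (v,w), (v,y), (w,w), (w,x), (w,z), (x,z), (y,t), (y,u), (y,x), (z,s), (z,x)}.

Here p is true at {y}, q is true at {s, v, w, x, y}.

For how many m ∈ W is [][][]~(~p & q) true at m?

s: no successors, so [][][]~(~p & q) holds vacuously. ✓
t: successors {s, u, w, x}; [][]~(~p & q) there: s:T, u:F, w:F, x:F. ✗
u: successors {t}; [][]~(~p & q) there: t:F. ✗
v: successors {t, w, y}; [][]~(~p & q) there: t:F, w:F, y:F. ✗
w: successors {w, x, z}; [][]~(~p & q) there: w:F, x:F, z:T. ✗
x: successors {z}; [][]~(~p & q) there: z:T. ✓
y: successors {t, u, x}; [][]~(~p & q) there: t:F, u:F, x:F. ✗
z: successors {s, x}; [][]~(~p & q) there: s:T, x:F. ✗
Satisfying worlds: {s, x}.

2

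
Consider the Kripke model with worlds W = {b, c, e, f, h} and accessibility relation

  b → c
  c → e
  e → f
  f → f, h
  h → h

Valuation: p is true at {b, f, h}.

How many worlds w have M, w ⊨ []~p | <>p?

5

b: []~p is T, <>p is F. ✓
c: []~p is T, <>p is F. ✓
e: []~p is F, <>p is T. ✓
f: []~p is F, <>p is T. ✓
h: []~p is F, <>p is T. ✓
Satisfying worlds: {b, c, e, f, h}.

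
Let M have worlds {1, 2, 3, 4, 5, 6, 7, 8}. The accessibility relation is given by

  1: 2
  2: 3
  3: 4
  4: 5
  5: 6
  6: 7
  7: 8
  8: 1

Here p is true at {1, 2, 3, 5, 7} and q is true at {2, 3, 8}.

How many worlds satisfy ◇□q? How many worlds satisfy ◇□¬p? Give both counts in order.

For ◇□q:
1: successors {2}; □q there: 2:T. ✓
2: successors {3}; □q there: 3:F. ✗
3: successors {4}; □q there: 4:F. ✗
4: successors {5}; □q there: 5:F. ✗
5: successors {6}; □q there: 6:F. ✗
6: successors {7}; □q there: 7:T. ✓
7: successors {8}; □q there: 8:F. ✗
8: successors {1}; □q there: 1:T. ✓
— 3 worlds.
For ◇□¬p:
1: successors {2}; □¬p there: 2:F. ✗
2: successors {3}; □¬p there: 3:T. ✓
3: successors {4}; □¬p there: 4:F. ✗
4: successors {5}; □¬p there: 5:T. ✓
5: successors {6}; □¬p there: 6:F. ✗
6: successors {7}; □¬p there: 7:T. ✓
7: successors {8}; □¬p there: 8:F. ✗
8: successors {1}; □¬p there: 1:F. ✗
— 3 worlds.

3 and 3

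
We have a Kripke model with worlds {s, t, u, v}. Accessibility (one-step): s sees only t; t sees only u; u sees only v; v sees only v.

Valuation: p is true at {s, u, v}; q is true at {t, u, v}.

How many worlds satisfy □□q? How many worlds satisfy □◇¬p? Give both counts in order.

For □□q:
s: successors {t}; □q there: t:T. ✓
t: successors {u}; □q there: u:T. ✓
u: successors {v}; □q there: v:T. ✓
v: successors {v}; □q there: v:T. ✓
— 4 worlds.
For □◇¬p:
s: successors {t}; ◇¬p there: t:F. ✗
t: successors {u}; ◇¬p there: u:F. ✗
u: successors {v}; ◇¬p there: v:F. ✗
v: successors {v}; ◇¬p there: v:F. ✗
— 0 worlds.

4 and 0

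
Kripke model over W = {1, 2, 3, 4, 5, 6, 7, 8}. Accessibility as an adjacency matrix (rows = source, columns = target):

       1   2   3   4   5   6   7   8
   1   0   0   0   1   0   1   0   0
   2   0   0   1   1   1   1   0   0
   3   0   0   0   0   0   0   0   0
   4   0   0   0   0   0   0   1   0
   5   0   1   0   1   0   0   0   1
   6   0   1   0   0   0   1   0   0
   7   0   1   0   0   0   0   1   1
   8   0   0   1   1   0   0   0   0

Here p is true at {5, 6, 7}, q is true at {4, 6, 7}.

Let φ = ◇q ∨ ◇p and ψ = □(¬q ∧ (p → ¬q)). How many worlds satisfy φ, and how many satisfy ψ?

7 and 1

For ◇q ∨ ◇p:
1: ◇q is T, ◇p is T. ✓
2: ◇q is T, ◇p is T. ✓
3: ◇q is F, ◇p is F. ✗
4: ◇q is T, ◇p is T. ✓
5: ◇q is T, ◇p is F. ✓
6: ◇q is T, ◇p is T. ✓
7: ◇q is T, ◇p is T. ✓
8: ◇q is T, ◇p is F. ✓
— 7 worlds.
For □(¬q ∧ (p → ¬q)):
1: successors {4, 6}; ¬q ∧ (p → ¬q) there: 4:F, 6:F. ✗
2: successors {3, 4, 5, 6}; ¬q ∧ (p → ¬q) there: 3:T, 4:F, 5:T, 6:F. ✗
3: no successors, so □(¬q ∧ (p → ¬q)) holds vacuously. ✓
4: successors {7}; ¬q ∧ (p → ¬q) there: 7:F. ✗
5: successors {2, 4, 8}; ¬q ∧ (p → ¬q) there: 2:T, 4:F, 8:T. ✗
6: successors {2, 6}; ¬q ∧ (p → ¬q) there: 2:T, 6:F. ✗
7: successors {2, 7, 8}; ¬q ∧ (p → ¬q) there: 2:T, 7:F, 8:T. ✗
8: successors {3, 4}; ¬q ∧ (p → ¬q) there: 3:T, 4:F. ✗
— 1 world.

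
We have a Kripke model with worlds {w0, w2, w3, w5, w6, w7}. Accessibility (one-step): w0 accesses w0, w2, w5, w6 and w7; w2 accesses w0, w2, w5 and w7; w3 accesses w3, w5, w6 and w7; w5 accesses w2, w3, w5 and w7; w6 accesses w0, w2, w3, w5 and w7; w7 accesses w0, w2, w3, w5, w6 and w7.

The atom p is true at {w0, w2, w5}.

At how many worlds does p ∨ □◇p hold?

6

w0: p is T, □◇p is T. ✓
w2: p is T, □◇p is T. ✓
w3: p is F, □◇p is T. ✓
w5: p is T, □◇p is T. ✓
w6: p is F, □◇p is T. ✓
w7: p is F, □◇p is T. ✓
Satisfying worlds: {w0, w2, w3, w5, w6, w7}.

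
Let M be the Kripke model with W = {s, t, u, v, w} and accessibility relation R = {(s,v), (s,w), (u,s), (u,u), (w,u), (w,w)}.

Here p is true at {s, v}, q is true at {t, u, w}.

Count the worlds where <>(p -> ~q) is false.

s: successors {v, w}; p -> ~q there: v:T, w:T. ✓
t: no successors, so <>(p -> ~q) fails. ✗
u: successors {s, u}; p -> ~q there: s:T, u:T. ✓
v: no successors, so <>(p -> ~q) fails. ✗
w: successors {u, w}; p -> ~q there: u:T, w:T. ✓
Satisfying worlds: {s, u, w}.
So <>(p -> ~q) fails at the other 2 worlds.

2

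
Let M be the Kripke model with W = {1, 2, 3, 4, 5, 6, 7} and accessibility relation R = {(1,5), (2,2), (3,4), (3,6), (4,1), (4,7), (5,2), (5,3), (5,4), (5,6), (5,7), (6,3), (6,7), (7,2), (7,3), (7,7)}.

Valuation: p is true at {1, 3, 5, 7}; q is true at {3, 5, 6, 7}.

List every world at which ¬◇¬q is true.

{1, 6}

1: ◇¬q is F. ✓
2: ◇¬q is T. ✗
3: ◇¬q is T. ✗
4: ◇¬q is T. ✗
5: ◇¬q is T. ✗
6: ◇¬q is F. ✓
7: ◇¬q is T. ✗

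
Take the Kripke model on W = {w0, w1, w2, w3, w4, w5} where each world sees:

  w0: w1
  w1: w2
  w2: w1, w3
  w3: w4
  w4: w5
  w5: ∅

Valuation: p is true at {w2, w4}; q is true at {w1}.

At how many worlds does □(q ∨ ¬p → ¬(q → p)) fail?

w0: successors {w1}; q ∨ ¬p → ¬(q → p) there: w1:T. ✓
w1: successors {w2}; q ∨ ¬p → ¬(q → p) there: w2:T. ✓
w2: successors {w1, w3}; q ∨ ¬p → ¬(q → p) there: w1:T, w3:F. ✗
w3: successors {w4}; q ∨ ¬p → ¬(q → p) there: w4:T. ✓
w4: successors {w5}; q ∨ ¬p → ¬(q → p) there: w5:F. ✗
w5: no successors, so □(q ∨ ¬p → ¬(q → p)) holds vacuously. ✓
Satisfying worlds: {w0, w1, w3, w5}.
So □(q ∨ ¬p → ¬(q → p)) fails at the other 2 worlds.

2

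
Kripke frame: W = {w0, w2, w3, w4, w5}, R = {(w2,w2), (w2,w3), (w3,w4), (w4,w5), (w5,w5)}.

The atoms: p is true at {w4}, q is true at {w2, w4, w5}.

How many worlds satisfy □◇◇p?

w0: no successors, so □◇◇p holds vacuously. ✓
w2: successors {w2, w3}; ◇◇p there: w2:T, w3:F. ✗
w3: successors {w4}; ◇◇p there: w4:F. ✗
w4: successors {w5}; ◇◇p there: w5:F. ✗
w5: successors {w5}; ◇◇p there: w5:F. ✗
Satisfying worlds: {w0}.

1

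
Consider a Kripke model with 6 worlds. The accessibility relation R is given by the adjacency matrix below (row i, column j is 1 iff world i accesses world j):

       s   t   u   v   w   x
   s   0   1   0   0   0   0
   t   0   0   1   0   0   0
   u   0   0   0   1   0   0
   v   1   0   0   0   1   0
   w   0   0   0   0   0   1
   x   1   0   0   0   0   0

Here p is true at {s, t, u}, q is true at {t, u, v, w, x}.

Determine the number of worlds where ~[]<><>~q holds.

5

s: []<><>~q is F. ✓
t: []<><>~q is T. ✗
u: []<><>~q is F. ✓
v: []<><>~q is F. ✓
w: []<><>~q is F. ✓
x: []<><>~q is F. ✓
Satisfying worlds: {s, u, v, w, x}.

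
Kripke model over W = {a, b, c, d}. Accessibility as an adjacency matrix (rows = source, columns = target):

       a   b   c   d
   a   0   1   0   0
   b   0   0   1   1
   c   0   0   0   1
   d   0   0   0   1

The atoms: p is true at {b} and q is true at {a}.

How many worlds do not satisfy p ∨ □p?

2

a: p is F, □p is T. ✓
b: p is T, □p is F. ✓
c: p is F, □p is F. ✗
d: p is F, □p is F. ✗
Satisfying worlds: {a, b}.
So p ∨ □p fails at the other 2 worlds.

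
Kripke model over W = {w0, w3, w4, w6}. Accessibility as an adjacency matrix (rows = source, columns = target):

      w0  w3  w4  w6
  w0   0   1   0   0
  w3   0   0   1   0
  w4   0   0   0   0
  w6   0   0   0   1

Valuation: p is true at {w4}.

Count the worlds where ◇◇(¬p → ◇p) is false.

w0: successors {w3}; ◇(¬p → ◇p) there: w3:T. ✓
w3: successors {w4}; ◇(¬p → ◇p) there: w4:F. ✗
w4: no successors, so ◇◇(¬p → ◇p) fails. ✗
w6: successors {w6}; ◇(¬p → ◇p) there: w6:F. ✗
Satisfying worlds: {w0}.
So ◇◇(¬p → ◇p) fails at the other 3 worlds.

3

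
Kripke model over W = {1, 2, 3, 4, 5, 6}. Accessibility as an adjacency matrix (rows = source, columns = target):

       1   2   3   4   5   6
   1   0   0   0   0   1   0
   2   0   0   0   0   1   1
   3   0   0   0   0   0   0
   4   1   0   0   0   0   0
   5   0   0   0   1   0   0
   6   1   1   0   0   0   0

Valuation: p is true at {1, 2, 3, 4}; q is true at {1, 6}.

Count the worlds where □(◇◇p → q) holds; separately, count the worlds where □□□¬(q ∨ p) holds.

For □(◇◇p → q):
1: successors {5}; ◇◇p → q there: 5:F. ✗
2: successors {5, 6}; ◇◇p → q there: 5:F, 6:T. ✗
3: no successors, so □(◇◇p → q) holds vacuously. ✓
4: successors {1}; ◇◇p → q there: 1:T. ✓
5: successors {4}; ◇◇p → q there: 4:T. ✓
6: successors {1, 2}; ◇◇p → q there: 1:T, 2:F. ✗
— 3 worlds.
For □□□¬(q ∨ p):
1: successors {5}; □□¬(q ∨ p) there: 5:F. ✗
2: successors {5, 6}; □□¬(q ∨ p) there: 5:F, 6:F. ✗
3: no successors, so □□□¬(q ∨ p) holds vacuously. ✓
4: successors {1}; □□¬(q ∨ p) there: 1:F. ✗
5: successors {4}; □□¬(q ∨ p) there: 4:T. ✓
6: successors {1, 2}; □□¬(q ∨ p) there: 1:F, 2:F. ✗
— 2 worlds.

3 and 2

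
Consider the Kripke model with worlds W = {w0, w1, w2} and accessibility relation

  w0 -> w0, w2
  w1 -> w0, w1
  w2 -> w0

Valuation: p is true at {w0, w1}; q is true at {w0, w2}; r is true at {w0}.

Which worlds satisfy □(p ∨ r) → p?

w0: □(p ∨ r) is F, p is T. ✓
w1: □(p ∨ r) is T, p is T. ✓
w2: □(p ∨ r) is T, p is F. ✗

{w0, w1}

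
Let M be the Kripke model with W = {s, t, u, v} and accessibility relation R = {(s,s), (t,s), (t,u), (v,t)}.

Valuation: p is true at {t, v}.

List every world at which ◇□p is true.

{t}

s: successors {s}; □p there: s:F. ✗
t: successors {s, u}; □p there: s:F, u:T. ✓
u: no successors, so ◇□p fails. ✗
v: successors {t}; □p there: t:F. ✗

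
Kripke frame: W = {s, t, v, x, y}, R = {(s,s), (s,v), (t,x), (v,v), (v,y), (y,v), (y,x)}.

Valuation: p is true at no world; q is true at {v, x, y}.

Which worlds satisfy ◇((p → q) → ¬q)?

{s}

s: successors {s, v}; (p → q) → ¬q there: s:T, v:F. ✓
t: successors {x}; (p → q) → ¬q there: x:F. ✗
v: successors {v, y}; (p → q) → ¬q there: v:F, y:F. ✗
x: no successors, so ◇((p → q) → ¬q) fails. ✗
y: successors {v, x}; (p → q) → ¬q there: v:F, x:F. ✗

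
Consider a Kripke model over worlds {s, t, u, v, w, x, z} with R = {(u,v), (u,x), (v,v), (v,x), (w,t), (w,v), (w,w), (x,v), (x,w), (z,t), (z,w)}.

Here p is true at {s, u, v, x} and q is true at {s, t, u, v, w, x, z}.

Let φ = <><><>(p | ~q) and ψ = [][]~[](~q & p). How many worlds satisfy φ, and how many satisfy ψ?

5 and 4

For <><><>(p | ~q):
s: no successors, so <><><>(p | ~q) fails. ✗
t: no successors, so <><><>(p | ~q) fails. ✗
u: successors {v, x}; <><>(p | ~q) there: v:T, x:T. ✓
v: successors {v, x}; <><>(p | ~q) there: v:T, x:T. ✓
w: successors {t, v, w}; <><>(p | ~q) there: t:F, v:T, w:T. ✓
x: successors {v, w}; <><>(p | ~q) there: v:T, w:T. ✓
z: successors {t, w}; <><>(p | ~q) there: t:F, w:T. ✓
— 5 worlds.
For [][]~[](~q & p):
s: no successors, so [][]~[](~q & p) holds vacuously. ✓
t: no successors, so [][]~[](~q & p) holds vacuously. ✓
u: successors {v, x}; []~[](~q & p) there: v:T, x:T. ✓
v: successors {v, x}; []~[](~q & p) there: v:T, x:T. ✓
w: successors {t, v, w}; []~[](~q & p) there: t:T, v:T, w:F. ✗
x: successors {v, w}; []~[](~q & p) there: v:T, w:F. ✗
z: successors {t, w}; []~[](~q & p) there: t:T, w:F. ✗
— 4 worlds.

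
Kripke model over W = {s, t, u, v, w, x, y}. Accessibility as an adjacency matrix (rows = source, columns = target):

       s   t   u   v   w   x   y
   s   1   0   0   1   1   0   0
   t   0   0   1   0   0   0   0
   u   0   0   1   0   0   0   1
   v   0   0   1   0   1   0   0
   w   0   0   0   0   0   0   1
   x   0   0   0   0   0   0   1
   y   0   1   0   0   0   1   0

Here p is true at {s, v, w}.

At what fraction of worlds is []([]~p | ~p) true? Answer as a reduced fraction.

s: successors {s, v, w}; []~p | ~p there: s:F, v:F, w:T. ✗
t: successors {u}; []~p | ~p there: u:T. ✓
u: successors {u, y}; []~p | ~p there: u:T, y:T. ✓
v: successors {u, w}; []~p | ~p there: u:T, w:T. ✓
w: successors {y}; []~p | ~p there: y:T. ✓
x: successors {y}; []~p | ~p there: y:T. ✓
y: successors {t, x}; []~p | ~p there: t:T, x:T. ✓
That's 6 of 7 worlds, so 6/7.

6/7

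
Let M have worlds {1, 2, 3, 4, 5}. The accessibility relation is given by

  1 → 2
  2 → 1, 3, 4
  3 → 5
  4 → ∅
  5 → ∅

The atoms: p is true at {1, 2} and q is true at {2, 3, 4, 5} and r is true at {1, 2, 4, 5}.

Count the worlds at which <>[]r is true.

2

1: successors {2}; []r there: 2:F. ✗
2: successors {1, 3, 4}; []r there: 1:T, 3:T, 4:T. ✓
3: successors {5}; []r there: 5:T. ✓
4: no successors, so <>[]r fails. ✗
5: no successors, so <>[]r fails. ✗
Satisfying worlds: {2, 3}.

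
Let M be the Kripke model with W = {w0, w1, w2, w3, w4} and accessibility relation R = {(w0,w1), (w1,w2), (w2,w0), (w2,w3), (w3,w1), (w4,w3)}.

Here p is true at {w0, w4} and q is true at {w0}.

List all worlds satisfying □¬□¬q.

w0: successors {w1}; ¬□¬q there: w1:F. ✗
w1: successors {w2}; ¬□¬q there: w2:T. ✓
w2: successors {w0, w3}; ¬□¬q there: w0:F, w3:F. ✗
w3: successors {w1}; ¬□¬q there: w1:F. ✗
w4: successors {w3}; ¬□¬q there: w3:F. ✗

{w1}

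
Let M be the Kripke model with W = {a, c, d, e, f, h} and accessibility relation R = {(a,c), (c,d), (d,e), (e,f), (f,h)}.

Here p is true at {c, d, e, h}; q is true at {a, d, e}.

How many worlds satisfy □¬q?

4

a: successors {c}; ¬q there: c:T. ✓
c: successors {d}; ¬q there: d:F. ✗
d: successors {e}; ¬q there: e:F. ✗
e: successors {f}; ¬q there: f:T. ✓
f: successors {h}; ¬q there: h:T. ✓
h: no successors, so □¬q holds vacuously. ✓
Satisfying worlds: {a, e, f, h}.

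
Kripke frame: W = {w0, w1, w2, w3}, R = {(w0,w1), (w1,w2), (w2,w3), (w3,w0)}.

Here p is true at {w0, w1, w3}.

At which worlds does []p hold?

{w0, w2, w3}

w0: successors {w1}; p there: w1:T. ✓
w1: successors {w2}; p there: w2:F. ✗
w2: successors {w3}; p there: w3:T. ✓
w3: successors {w0}; p there: w0:T. ✓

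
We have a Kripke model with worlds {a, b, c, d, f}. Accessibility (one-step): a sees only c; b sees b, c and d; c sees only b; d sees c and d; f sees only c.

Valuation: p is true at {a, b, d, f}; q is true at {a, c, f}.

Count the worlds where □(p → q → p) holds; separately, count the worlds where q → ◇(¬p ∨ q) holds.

5 and 4

For □(p → q → p):
a: successors {c}; p → q → p there: c:T. ✓
b: successors {b, c, d}; p → q → p there: b:T, c:T, d:T. ✓
c: successors {b}; p → q → p there: b:T. ✓
d: successors {c, d}; p → q → p there: c:T, d:T. ✓
f: successors {c}; p → q → p there: c:T. ✓
— 5 worlds.
For q → ◇(¬p ∨ q):
a: q is T, ◇(¬p ∨ q) is T. ✓
b: q is F, ◇(¬p ∨ q) is T. ✓
c: q is T, ◇(¬p ∨ q) is F. ✗
d: q is F, ◇(¬p ∨ q) is T. ✓
f: q is T, ◇(¬p ∨ q) is T. ✓
— 4 worlds.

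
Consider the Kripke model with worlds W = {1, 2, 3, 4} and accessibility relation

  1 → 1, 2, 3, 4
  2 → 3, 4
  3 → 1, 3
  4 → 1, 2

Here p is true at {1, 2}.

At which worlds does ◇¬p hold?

{1, 2, 3}

1: successors {1, 2, 3, 4}; ¬p there: 1:F, 2:F, 3:T, 4:T. ✓
2: successors {3, 4}; ¬p there: 3:T, 4:T. ✓
3: successors {1, 3}; ¬p there: 1:F, 3:T. ✓
4: successors {1, 2}; ¬p there: 1:F, 2:F. ✗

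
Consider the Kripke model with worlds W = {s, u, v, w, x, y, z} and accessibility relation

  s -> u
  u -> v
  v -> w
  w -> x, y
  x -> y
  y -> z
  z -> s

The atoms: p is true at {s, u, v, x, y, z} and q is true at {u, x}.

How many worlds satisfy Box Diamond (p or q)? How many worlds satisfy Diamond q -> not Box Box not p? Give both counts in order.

6 and 7

For Box Diamond (p or q):
s: successors {u}; Diamond (p or q) there: u:T. ✓
u: successors {v}; Diamond (p or q) there: v:F. ✗
v: successors {w}; Diamond (p or q) there: w:T. ✓
w: successors {x, y}; Diamond (p or q) there: x:T, y:T. ✓
x: successors {y}; Diamond (p or q) there: y:T. ✓
y: successors {z}; Diamond (p or q) there: z:T. ✓
z: successors {s}; Diamond (p or q) there: s:T. ✓
— 6 worlds.
For Diamond q -> not Box Box not p:
s: Diamond q is T, not Box Box not p is T. ✓
u: Diamond q is F, not Box Box not p is F. ✓
v: Diamond q is F, not Box Box not p is T. ✓
w: Diamond q is T, not Box Box not p is T. ✓
x: Diamond q is F, not Box Box not p is T. ✓
y: Diamond q is F, not Box Box not p is T. ✓
z: Diamond q is F, not Box Box not p is T. ✓
— 7 worlds.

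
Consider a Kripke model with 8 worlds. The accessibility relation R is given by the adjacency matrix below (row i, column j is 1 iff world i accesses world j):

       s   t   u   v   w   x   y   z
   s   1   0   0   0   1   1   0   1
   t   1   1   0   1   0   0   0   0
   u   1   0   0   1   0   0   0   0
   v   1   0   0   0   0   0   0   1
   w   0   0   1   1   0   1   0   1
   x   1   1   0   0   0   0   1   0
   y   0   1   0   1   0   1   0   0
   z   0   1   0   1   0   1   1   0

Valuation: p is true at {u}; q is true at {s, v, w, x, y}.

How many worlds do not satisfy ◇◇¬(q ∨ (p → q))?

s: successors {s, w, x, z}; ◇¬(q ∨ (p → q)) there: s:F, w:T, x:F, z:F. ✓
t: successors {s, t, v}; ◇¬(q ∨ (p → q)) there: s:F, t:F, v:F. ✗
u: successors {s, v}; ◇¬(q ∨ (p → q)) there: s:F, v:F. ✗
v: successors {s, z}; ◇¬(q ∨ (p → q)) there: s:F, z:F. ✗
w: successors {u, v, x, z}; ◇¬(q ∨ (p → q)) there: u:F, v:F, x:F, z:F. ✗
x: successors {s, t, y}; ◇¬(q ∨ (p → q)) there: s:F, t:F, y:F. ✗
y: successors {t, v, x}; ◇¬(q ∨ (p → q)) there: t:F, v:F, x:F. ✗
z: successors {t, v, x, y}; ◇¬(q ∨ (p → q)) there: t:F, v:F, x:F, y:F. ✗
Satisfying worlds: {s}.
So ◇◇¬(q ∨ (p → q)) fails at the other 7 worlds.

7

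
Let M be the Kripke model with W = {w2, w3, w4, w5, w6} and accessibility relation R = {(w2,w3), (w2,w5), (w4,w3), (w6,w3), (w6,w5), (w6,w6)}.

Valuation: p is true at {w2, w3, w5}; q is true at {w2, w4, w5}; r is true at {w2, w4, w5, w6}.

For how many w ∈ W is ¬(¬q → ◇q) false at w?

w2: ¬q → ◇q is T. ✗
w3: ¬q → ◇q is F. ✓
w4: ¬q → ◇q is T. ✗
w5: ¬q → ◇q is T. ✗
w6: ¬q → ◇q is T. ✗
Satisfying worlds: {w3}.
So ¬(¬q → ◇q) fails at the other 4 worlds.

4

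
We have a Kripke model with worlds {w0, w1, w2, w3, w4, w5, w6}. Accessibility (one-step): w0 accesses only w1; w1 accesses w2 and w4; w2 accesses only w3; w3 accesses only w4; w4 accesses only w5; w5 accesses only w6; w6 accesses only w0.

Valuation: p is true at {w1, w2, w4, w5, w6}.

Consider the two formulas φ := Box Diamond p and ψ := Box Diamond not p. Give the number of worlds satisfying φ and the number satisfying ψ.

For Box Diamond p:
w0: successors {w1}; Diamond p there: w1:T. ✓
w1: successors {w2, w4}; Diamond p there: w2:F, w4:T. ✗
w2: successors {w3}; Diamond p there: w3:T. ✓
w3: successors {w4}; Diamond p there: w4:T. ✓
w4: successors {w5}; Diamond p there: w5:T. ✓
w5: successors {w6}; Diamond p there: w6:F. ✗
w6: successors {w0}; Diamond p there: w0:T. ✓
— 5 worlds.
For Box Diamond not p:
w0: successors {w1}; Diamond not p there: w1:F. ✗
w1: successors {w2, w4}; Diamond not p there: w2:T, w4:F. ✗
w2: successors {w3}; Diamond not p there: w3:F. ✗
w3: successors {w4}; Diamond not p there: w4:F. ✗
w4: successors {w5}; Diamond not p there: w5:F. ✗
w5: successors {w6}; Diamond not p there: w6:T. ✓
w6: successors {w0}; Diamond not p there: w0:F. ✗
— 1 world.

5 and 1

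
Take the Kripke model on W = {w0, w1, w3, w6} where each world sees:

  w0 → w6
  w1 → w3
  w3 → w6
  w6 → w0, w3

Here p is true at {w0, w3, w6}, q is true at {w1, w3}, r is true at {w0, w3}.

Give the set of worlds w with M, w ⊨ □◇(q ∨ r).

w0: successors {w6}; ◇(q ∨ r) there: w6:T. ✓
w1: successors {w3}; ◇(q ∨ r) there: w3:F. ✗
w3: successors {w6}; ◇(q ∨ r) there: w6:T. ✓
w6: successors {w0, w3}; ◇(q ∨ r) there: w0:F, w3:F. ✗

{w0, w3}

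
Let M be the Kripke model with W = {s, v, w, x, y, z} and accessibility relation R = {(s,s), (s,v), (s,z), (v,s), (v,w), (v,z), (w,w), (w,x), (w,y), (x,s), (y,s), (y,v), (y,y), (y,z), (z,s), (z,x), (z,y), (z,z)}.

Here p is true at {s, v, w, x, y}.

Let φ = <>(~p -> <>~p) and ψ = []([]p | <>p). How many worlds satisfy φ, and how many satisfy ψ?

For <>(~p -> <>~p):
s: successors {s, v, z}; ~p -> <>~p there: s:T, v:T, z:T. ✓
v: successors {s, w, z}; ~p -> <>~p there: s:T, w:T, z:T. ✓
w: successors {w, x, y}; ~p -> <>~p there: w:T, x:T, y:T. ✓
x: successors {s}; ~p -> <>~p there: s:T. ✓
y: successors {s, v, y, z}; ~p -> <>~p there: s:T, v:T, y:T, z:T. ✓
z: successors {s, x, y, z}; ~p -> <>~p there: s:T, x:T, y:T, z:T. ✓
— 6 worlds.
For []([]p | <>p):
s: successors {s, v, z}; []p | <>p there: s:T, v:T, z:T. ✓
v: successors {s, w, z}; []p | <>p there: s:T, w:T, z:T. ✓
w: successors {w, x, y}; []p | <>p there: w:T, x:T, y:T. ✓
x: successors {s}; []p | <>p there: s:T. ✓
y: successors {s, v, y, z}; []p | <>p there: s:T, v:T, y:T, z:T. ✓
z: successors {s, x, y, z}; []p | <>p there: s:T, x:T, y:T, z:T. ✓
— 6 worlds.

6 and 6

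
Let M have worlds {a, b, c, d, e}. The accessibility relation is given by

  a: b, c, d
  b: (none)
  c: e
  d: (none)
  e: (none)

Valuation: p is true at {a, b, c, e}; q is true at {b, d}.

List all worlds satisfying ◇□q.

{a, c}

a: successors {b, c, d}; □q there: b:T, c:F, d:T. ✓
b: no successors, so ◇□q fails. ✗
c: successors {e}; □q there: e:T. ✓
d: no successors, so ◇□q fails. ✗
e: no successors, so ◇□q fails. ✗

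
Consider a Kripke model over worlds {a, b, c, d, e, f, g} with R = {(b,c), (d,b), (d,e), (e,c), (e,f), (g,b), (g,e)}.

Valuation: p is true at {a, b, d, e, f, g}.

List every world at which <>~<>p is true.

{b, d, e, g}

a: no successors, so <>~<>p fails. ✗
b: successors {c}; ~<>p there: c:T. ✓
c: no successors, so <>~<>p fails. ✗
d: successors {b, e}; ~<>p there: b:T, e:F. ✓
e: successors {c, f}; ~<>p there: c:T, f:T. ✓
f: no successors, so <>~<>p fails. ✗
g: successors {b, e}; ~<>p there: b:T, e:F. ✓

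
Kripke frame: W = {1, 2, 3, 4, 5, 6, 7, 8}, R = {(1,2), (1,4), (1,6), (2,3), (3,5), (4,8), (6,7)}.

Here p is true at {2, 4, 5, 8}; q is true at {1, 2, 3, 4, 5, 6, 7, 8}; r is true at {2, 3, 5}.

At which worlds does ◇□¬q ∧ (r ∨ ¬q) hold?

1: ◇□¬q is F, r ∨ ¬q is F. ✗
2: ◇□¬q is F, r ∨ ¬q is T. ✗
3: ◇□¬q is T, r ∨ ¬q is T. ✓
4: ◇□¬q is T, r ∨ ¬q is F. ✗
5: ◇□¬q is F, r ∨ ¬q is T. ✗
6: ◇□¬q is T, r ∨ ¬q is F. ✗
7: ◇□¬q is F, r ∨ ¬q is F. ✗
8: ◇□¬q is F, r ∨ ¬q is F. ✗

{3}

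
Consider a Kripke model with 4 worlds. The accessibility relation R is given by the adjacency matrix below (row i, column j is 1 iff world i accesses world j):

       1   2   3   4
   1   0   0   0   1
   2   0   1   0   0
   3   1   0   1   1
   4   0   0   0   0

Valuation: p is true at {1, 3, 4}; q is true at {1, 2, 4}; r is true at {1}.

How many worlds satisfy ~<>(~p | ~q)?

1: <>(~p | ~q) is F. ✓
2: <>(~p | ~q) is T. ✗
3: <>(~p | ~q) is T. ✗
4: <>(~p | ~q) is F. ✓
Satisfying worlds: {1, 4}.

2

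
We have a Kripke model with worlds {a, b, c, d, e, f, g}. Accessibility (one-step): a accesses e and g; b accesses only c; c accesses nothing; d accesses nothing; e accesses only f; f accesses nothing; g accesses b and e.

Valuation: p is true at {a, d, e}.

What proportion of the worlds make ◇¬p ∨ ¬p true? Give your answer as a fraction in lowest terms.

6/7

a: ◇¬p is T, ¬p is F. ✓
b: ◇¬p is T, ¬p is T. ✓
c: ◇¬p is F, ¬p is T. ✓
d: ◇¬p is F, ¬p is F. ✗
e: ◇¬p is T, ¬p is F. ✓
f: ◇¬p is F, ¬p is T. ✓
g: ◇¬p is T, ¬p is T. ✓
That's 6 of 7 worlds, so 6/7.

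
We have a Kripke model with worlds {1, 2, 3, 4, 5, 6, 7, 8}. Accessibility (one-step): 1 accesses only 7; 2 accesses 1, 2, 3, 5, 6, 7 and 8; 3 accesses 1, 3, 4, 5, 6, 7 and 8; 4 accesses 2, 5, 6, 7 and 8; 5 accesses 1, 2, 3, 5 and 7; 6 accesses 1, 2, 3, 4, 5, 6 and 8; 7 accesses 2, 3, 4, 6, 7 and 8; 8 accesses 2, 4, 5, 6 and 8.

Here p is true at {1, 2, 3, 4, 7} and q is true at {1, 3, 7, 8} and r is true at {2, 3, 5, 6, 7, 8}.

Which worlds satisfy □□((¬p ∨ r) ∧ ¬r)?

∅

1: successors {7}; □((¬p ∨ r) ∧ ¬r) there: 7:F. ✗
2: successors {1, 2, 3, 5, 6, 7, 8}; □((¬p ∨ r) ∧ ¬r) there: 1:F, 2:F, 3:F, 5:F, 6:F, 7:F, 8:F. ✗
3: successors {1, 3, 4, 5, 6, 7, 8}; □((¬p ∨ r) ∧ ¬r) there: 1:F, 3:F, 4:F, 5:F, 6:F, 7:F, 8:F. ✗
4: successors {2, 5, 6, 7, 8}; □((¬p ∨ r) ∧ ¬r) there: 2:F, 5:F, 6:F, 7:F, 8:F. ✗
5: successors {1, 2, 3, 5, 7}; □((¬p ∨ r) ∧ ¬r) there: 1:F, 2:F, 3:F, 5:F, 7:F. ✗
6: successors {1, 2, 3, 4, 5, 6, 8}; □((¬p ∨ r) ∧ ¬r) there: 1:F, 2:F, 3:F, 4:F, 5:F, 6:F, 8:F. ✗
7: successors {2, 3, 4, 6, 7, 8}; □((¬p ∨ r) ∧ ¬r) there: 2:F, 3:F, 4:F, 6:F, 7:F, 8:F. ✗
8: successors {2, 4, 5, 6, 8}; □((¬p ∨ r) ∧ ¬r) there: 2:F, 4:F, 5:F, 6:F, 8:F. ✗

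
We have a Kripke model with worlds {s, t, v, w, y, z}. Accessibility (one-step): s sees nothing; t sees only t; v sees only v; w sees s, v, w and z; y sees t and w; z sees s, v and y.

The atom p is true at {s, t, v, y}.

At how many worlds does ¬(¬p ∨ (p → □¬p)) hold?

s: ¬p ∨ (p → □¬p) is T. ✗
t: ¬p ∨ (p → □¬p) is F. ✓
v: ¬p ∨ (p → □¬p) is F. ✓
w: ¬p ∨ (p → □¬p) is T. ✗
y: ¬p ∨ (p → □¬p) is F. ✓
z: ¬p ∨ (p → □¬p) is T. ✗
Satisfying worlds: {t, v, y}.

3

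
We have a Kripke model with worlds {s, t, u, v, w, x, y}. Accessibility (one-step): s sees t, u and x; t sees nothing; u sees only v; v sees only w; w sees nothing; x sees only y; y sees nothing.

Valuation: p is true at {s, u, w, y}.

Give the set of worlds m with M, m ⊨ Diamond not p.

{s, u}

s: successors {t, u, x}; not p there: t:T, u:F, x:T. ✓
t: no successors, so Diamond not p fails. ✗
u: successors {v}; not p there: v:T. ✓
v: successors {w}; not p there: w:F. ✗
w: no successors, so Diamond not p fails. ✗
x: successors {y}; not p there: y:F. ✗
y: no successors, so Diamond not p fails. ✗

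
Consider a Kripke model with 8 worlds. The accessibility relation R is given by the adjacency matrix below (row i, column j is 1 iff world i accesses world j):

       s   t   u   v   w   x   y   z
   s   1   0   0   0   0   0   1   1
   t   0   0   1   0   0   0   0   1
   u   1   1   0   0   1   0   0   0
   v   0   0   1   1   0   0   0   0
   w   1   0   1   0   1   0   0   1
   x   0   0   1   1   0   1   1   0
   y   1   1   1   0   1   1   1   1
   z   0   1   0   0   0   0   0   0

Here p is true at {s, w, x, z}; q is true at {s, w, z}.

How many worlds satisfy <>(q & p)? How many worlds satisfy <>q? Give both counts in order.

5 and 5

For <>(q & p):
s: successors {s, y, z}; q & p there: s:T, y:F, z:T. ✓
t: successors {u, z}; q & p there: u:F, z:T. ✓
u: successors {s, t, w}; q & p there: s:T, t:F, w:T. ✓
v: successors {u, v}; q & p there: u:F, v:F. ✗
w: successors {s, u, w, z}; q & p there: s:T, u:F, w:T, z:T. ✓
x: successors {u, v, x, y}; q & p there: u:F, v:F, x:F, y:F. ✗
y: successors {s, t, u, w, x, y, z}; q & p there: s:T, t:F, u:F, w:T, x:F, y:F, z:T. ✓
z: successors {t}; q & p there: t:F. ✗
— 5 worlds.
For <>q:
s: successors {s, y, z}; q there: s:T, y:F, z:T. ✓
t: successors {u, z}; q there: u:F, z:T. ✓
u: successors {s, t, w}; q there: s:T, t:F, w:T. ✓
v: successors {u, v}; q there: u:F, v:F. ✗
w: successors {s, u, w, z}; q there: s:T, u:F, w:T, z:T. ✓
x: successors {u, v, x, y}; q there: u:F, v:F, x:F, y:F. ✗
y: successors {s, t, u, w, x, y, z}; q there: s:T, t:F, u:F, w:T, x:F, y:F, z:T. ✓
z: successors {t}; q there: t:F. ✗
— 5 worlds.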